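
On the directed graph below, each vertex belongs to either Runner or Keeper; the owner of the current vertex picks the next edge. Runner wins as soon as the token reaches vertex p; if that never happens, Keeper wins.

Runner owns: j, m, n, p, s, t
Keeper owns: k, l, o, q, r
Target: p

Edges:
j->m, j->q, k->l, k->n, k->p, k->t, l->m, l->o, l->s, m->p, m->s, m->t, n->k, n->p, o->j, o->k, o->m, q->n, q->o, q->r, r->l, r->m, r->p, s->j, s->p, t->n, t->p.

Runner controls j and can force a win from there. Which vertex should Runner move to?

m

A0 = {p}
A1: add {m, n, s, t} — m (Runner) has m→p; n (Runner) has n→p; s (Runner) has s→p; t (Runner) has t→p.
A2: add {j} — j (Runner) has j→m.
A3 = A2; e.g. k (Keeper) can still go to l. Fixed point.
From j, successor m is in the attractor (rank 1); the other successor q is not.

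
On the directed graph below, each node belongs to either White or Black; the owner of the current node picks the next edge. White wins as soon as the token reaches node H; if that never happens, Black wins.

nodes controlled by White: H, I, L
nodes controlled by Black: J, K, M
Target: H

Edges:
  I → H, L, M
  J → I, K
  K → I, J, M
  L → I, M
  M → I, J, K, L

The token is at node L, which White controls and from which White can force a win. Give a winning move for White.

I

A0 = {H}
A1: add {I} — I (White) has I→H.
A2: add {L} — L (White) has L→I.
A3 = A2; e.g. J (Black) can still go to K. Fixed point.
From L, successor I is in the attractor (rank 1); the other successor M is not.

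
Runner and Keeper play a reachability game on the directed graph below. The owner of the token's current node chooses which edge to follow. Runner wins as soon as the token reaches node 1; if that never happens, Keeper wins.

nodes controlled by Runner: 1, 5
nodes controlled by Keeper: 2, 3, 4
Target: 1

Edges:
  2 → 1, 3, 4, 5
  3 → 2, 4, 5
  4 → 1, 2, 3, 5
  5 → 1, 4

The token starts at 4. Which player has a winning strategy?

Keeper

A0 = {1}
A1: add {5} — 5 (Runner) has 5→1.
A2 = A1; e.g. 2 (Keeper) can still go to 3. Fixed point.
4 never enters the attractor, so Keeper can avoid the target forever.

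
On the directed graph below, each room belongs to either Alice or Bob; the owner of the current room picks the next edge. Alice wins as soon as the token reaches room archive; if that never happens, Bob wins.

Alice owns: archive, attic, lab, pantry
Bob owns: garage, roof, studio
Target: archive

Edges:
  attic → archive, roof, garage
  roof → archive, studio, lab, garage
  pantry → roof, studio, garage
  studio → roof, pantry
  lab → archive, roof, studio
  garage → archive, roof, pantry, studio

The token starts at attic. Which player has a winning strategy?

Alice

A0 = {archive}
A1: add {attic, lab} — attic (Alice) has attic→archive; lab (Alice) has lab→archive.
A2 = A1; e.g. roof (Bob) can still go to studio. Fixed point.
attic ∈ A1, so Alice can force the target.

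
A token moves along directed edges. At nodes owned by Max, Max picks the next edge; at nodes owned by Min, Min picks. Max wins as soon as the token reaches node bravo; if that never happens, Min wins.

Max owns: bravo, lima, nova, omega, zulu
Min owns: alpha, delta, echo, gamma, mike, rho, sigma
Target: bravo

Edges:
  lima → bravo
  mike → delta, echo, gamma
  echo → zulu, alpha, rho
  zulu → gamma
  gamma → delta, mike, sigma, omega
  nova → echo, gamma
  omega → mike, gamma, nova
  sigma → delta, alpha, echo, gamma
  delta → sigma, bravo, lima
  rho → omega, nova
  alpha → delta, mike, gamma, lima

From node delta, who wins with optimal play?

A0 = {bravo}
A1: add {lima} — lima (Max) has lima→bravo.
A2 = A1; e.g. delta (Min) can still go to sigma. Fixed point.
delta never enters the attractor, so Min can avoid the target forever.

Min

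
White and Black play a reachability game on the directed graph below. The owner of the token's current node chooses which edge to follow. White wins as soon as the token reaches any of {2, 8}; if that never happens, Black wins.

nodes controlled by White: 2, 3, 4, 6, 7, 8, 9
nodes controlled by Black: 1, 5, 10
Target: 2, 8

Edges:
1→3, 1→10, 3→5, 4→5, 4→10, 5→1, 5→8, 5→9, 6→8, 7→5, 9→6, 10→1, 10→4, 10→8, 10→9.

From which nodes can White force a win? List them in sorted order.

A0 = {2, 8}
A1: add {6} — 6 (White) has 6→8.
A2: add {9} — 9 (White) has 9→6.
A3 = A2; e.g. 1 (Black) can still go to 3. Fixed point.
White's winning region = {2, 6, 8, 9}.

2, 6, 8, 9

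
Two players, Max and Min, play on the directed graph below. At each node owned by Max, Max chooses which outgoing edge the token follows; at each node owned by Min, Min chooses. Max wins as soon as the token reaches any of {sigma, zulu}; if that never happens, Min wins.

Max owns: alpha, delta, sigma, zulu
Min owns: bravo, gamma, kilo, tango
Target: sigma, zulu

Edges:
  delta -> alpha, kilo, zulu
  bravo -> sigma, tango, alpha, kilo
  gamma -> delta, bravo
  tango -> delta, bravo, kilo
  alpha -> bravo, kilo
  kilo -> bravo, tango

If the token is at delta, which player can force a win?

Max

A0 = {sigma, zulu}
A1: add {delta} — delta (Max) has delta→zulu.
A2 = A1; e.g. bravo (Min) can still go to tango. Fixed point.
delta ∈ A1, so Max can force the target.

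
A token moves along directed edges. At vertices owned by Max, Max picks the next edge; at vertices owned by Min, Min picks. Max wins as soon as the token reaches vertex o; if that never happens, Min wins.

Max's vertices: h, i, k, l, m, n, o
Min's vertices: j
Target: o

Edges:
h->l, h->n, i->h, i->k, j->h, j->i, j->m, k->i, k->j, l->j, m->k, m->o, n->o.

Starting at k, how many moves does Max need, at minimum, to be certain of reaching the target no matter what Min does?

4

A0 = {o}
A1: add {m, n} — m (Max) has m→o; n (Max) has n→o.
A2: add {h} — h (Max) has h→n.
A3: add {i} — i (Max) has i→h.
A4: add {j, k} — j (Min): all of {h, i, m} already in; k (Max) has k→i.
k enters the attractor at level 4, so Max can force the target in 4 moves from there.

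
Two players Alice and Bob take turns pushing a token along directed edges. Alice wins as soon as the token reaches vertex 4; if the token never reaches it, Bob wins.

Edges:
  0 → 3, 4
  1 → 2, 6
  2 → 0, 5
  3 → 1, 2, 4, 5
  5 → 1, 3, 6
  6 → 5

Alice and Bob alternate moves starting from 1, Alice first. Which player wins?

Track states (vertex, player-to-move).
A0 = {(4,Alice), (4,Bob)}
A1: add {(0,Alice), (3,Alice)}.
A2: add {(0,Bob)}.
A3: add {(2,Alice)}.
A4 = A3; e.g. (1,Alice) stays out. (1,Alice) never enters ⇒ Bob avoids the target.

Bob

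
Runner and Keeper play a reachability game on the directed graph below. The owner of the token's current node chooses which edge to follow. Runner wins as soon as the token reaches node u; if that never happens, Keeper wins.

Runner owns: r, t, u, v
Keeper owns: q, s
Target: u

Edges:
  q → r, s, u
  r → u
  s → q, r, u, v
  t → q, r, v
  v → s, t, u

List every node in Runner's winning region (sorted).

r, t, u, v

A0 = {u}
A1: add {r, v} — r (Runner) has r→u; v (Runner) has v→u.
A2: add {t} — t (Runner) has t→r.
A3 = A2; e.g. q (Keeper) can still go to s. Fixed point.
Runner's winning region = {r, t, u, v}.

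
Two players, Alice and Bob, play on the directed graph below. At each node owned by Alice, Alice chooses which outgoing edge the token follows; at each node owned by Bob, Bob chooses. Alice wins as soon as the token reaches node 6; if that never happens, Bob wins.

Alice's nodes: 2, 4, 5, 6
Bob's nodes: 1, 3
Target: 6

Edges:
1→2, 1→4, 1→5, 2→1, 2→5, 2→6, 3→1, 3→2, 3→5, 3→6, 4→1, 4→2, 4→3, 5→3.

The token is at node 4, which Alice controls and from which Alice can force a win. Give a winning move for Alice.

A0 = {6}
A1: add {2} — 2 (Alice) has 2→6.
A2: add {4} — 4 (Alice) has 4→2.
A3 = A2; e.g. 1 (Bob) can still go to 5. Fixed point.
From 4, successor 2 is in the attractor (rank 1); the other successors 1, 3 are not.

2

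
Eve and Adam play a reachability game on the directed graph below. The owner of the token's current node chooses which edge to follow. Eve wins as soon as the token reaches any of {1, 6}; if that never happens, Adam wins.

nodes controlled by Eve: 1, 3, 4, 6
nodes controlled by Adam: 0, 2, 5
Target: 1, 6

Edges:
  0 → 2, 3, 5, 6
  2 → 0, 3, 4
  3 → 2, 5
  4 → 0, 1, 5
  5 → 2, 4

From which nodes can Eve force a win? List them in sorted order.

A0 = {1, 6}
A1: add {4} — 4 (Eve) has 4→1.
A2 = A1; e.g. 0 (Adam) can still go to 2. Fixed point.
Eve's winning region = {1, 4, 6}.

1, 4, 6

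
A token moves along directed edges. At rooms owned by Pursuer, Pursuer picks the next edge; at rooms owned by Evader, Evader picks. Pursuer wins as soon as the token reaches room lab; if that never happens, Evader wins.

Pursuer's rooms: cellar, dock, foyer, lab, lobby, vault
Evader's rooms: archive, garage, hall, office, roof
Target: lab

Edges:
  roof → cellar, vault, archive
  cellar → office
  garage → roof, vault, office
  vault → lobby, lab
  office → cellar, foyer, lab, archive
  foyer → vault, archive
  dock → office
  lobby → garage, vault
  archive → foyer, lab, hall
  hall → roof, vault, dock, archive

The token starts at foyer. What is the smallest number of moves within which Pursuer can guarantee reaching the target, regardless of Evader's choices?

A0 = {lab}
A1: add {vault} — vault (Pursuer) has vault→lab.
A2: add {foyer, lobby} — foyer (Pursuer) has foyer→vault; lobby (Pursuer) has lobby→vault.
A3 = A2; e.g. roof (Evader) can still go to cellar. Fixed point.
foyer enters the attractor at level 2, so Pursuer can force the target in 2 moves from there.

2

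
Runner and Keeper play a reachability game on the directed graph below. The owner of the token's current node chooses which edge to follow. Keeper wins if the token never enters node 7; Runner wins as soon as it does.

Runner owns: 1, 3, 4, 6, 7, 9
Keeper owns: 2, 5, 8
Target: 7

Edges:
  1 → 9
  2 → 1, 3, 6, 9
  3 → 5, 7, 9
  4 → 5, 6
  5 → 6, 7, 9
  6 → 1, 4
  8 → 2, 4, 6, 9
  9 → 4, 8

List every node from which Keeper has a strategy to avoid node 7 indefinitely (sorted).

1, 2, 4, 5, 6, 8, 9

A0 = {7}
A1: add {3} — 3 (Runner) has 3→7.
A2 = A1; e.g. 1 (Runner) has no edge into A1. Fixed point.
Runner's attractor = {3, 7}; Keeper avoids the target exactly from the complement.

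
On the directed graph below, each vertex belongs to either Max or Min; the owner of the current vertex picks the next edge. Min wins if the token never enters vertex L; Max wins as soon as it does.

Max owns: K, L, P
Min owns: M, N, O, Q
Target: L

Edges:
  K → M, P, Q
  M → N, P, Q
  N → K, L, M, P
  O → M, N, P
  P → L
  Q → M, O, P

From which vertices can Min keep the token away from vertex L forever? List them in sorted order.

M, N, O, Q

A0 = {L}
A1: add {P} — P (Max) has P→L.
A2: add {K} — K (Max) has K→P.
A3 = A2; e.g. M (Min) can still go to N. Fixed point.
Max's attractor = {K, L, P}; Min avoids the target exactly from the complement.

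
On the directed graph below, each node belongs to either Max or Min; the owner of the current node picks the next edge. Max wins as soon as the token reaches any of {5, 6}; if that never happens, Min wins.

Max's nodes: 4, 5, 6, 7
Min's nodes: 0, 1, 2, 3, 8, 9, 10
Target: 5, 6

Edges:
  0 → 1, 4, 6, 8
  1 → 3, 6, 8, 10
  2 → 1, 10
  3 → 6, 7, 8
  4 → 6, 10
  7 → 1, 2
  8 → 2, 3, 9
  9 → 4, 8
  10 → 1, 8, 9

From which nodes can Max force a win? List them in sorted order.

A0 = {5, 6}
A1: add {4} — 4 (Max) has 4→6.
A2 = A1; e.g. 0 (Min) can still go to 1. Fixed point.
Max's winning region = {4, 5, 6}.

4, 5, 6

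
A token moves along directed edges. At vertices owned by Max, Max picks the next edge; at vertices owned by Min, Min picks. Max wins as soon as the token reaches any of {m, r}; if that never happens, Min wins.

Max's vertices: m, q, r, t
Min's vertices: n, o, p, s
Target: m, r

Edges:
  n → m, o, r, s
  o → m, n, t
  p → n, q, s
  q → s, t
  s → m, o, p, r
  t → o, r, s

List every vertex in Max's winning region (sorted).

m, q, r, t

A0 = {m, r}
A1: add {t} — t (Max) has t→r.
A2: add {q} — q (Max) has q→t.
A3 = A2; e.g. n (Min) can still go to o. Fixed point.
Max's winning region = {m, q, r, t}.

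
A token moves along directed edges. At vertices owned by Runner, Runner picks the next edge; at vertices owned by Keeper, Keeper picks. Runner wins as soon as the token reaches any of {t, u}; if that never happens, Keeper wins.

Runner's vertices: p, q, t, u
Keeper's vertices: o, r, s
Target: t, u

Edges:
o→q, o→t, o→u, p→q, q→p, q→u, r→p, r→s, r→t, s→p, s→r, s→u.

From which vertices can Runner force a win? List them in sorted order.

o, p, q, t, u

A0 = {t, u}
A1: add {q} — q (Runner) has q→u.
A2: add {o, p} — o (Keeper): all of {q, t, u} already in; p (Runner) has p→q.
A3 = A2; e.g. r (Keeper) can still go to s. Fixed point.
Runner's winning region = {o, p, q, t, u}.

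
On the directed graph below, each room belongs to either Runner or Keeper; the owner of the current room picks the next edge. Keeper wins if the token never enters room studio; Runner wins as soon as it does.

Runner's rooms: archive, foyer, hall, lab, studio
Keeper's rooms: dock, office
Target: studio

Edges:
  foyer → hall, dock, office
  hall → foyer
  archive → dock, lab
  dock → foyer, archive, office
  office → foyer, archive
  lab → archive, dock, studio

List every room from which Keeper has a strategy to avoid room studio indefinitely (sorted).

A0 = {studio}
A1: add {lab} — lab (Runner) has lab→studio.
A2: add {archive} — archive (Runner) has archive→lab.
A3 = A2; e.g. foyer (Runner) has no edge into A2. Fixed point.
Runner's attractor = {archive, lab, studio}; Keeper avoids the target exactly from the complement.

dock, foyer, hall, office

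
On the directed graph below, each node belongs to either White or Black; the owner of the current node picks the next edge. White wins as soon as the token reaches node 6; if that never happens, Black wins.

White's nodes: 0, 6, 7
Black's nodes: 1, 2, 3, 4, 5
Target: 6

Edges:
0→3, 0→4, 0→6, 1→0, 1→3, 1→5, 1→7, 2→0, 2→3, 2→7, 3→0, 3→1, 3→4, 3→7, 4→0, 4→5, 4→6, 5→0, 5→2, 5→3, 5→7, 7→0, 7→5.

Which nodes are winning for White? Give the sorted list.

0, 6, 7

A0 = {6}
A1: add {0} — 0 (White) has 0→6.
A2: add {7} — 7 (White) has 7→0.
A3 = A2; e.g. 1 (Black) can still go to 3. Fixed point.
White's winning region = {0, 6, 7}.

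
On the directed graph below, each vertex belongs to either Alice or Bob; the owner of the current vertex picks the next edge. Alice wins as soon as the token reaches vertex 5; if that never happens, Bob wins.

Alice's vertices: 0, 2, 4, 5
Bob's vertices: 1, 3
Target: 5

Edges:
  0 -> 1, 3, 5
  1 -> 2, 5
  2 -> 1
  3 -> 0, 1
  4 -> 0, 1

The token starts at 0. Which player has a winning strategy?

A0 = {5}
A1: add {0} — 0 (Alice) has 0→5.
0 ∈ A1, so Alice can force the target.

Alice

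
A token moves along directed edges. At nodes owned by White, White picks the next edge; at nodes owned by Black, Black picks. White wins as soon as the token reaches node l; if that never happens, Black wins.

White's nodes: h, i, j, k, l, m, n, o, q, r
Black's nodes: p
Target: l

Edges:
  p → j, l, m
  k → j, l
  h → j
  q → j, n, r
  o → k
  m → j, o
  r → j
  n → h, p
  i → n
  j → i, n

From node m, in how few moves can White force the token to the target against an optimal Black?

3

A0 = {l}
A1: add {k} — k (White) has k→l.
A2: add {o} — o (White) has o→k.
A3: add {m} — m (White) has m→o.
A4 = A3; e.g. h (White) has no edge into A3. Fixed point.
m enters the attractor at level 3, so White can force the target in 3 moves from there.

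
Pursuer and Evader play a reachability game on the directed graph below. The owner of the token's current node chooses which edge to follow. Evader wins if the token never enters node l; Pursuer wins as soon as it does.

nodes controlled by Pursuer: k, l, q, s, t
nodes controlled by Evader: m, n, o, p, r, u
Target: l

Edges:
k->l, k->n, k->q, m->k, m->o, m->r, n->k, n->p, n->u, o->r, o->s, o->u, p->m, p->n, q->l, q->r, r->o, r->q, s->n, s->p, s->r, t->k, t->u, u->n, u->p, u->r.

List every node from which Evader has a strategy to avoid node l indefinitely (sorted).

A0 = {l}
A1: add {k, q} — k (Pursuer) has k→l; q (Pursuer) has q→l.
A2: add {t} — t (Pursuer) has t→k.
A3 = A2; e.g. m (Evader) can still go to o. Fixed point.
Pursuer's attractor = {k, l, q, t}; Evader avoids the target exactly from the complement.

m, n, o, p, r, s, u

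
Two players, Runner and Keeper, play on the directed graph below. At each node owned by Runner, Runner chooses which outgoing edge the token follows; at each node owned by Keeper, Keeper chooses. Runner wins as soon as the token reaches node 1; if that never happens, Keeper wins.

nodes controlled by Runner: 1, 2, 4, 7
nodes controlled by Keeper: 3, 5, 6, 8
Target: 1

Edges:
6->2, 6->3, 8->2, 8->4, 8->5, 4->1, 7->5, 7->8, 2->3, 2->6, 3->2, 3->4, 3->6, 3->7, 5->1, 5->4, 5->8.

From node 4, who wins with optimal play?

A0 = {1}
A1: add {4} — 4 (Runner) has 4→1.
A2 = A1; e.g. 2 (Runner) has no edge into A1. Fixed point.
4 ∈ A1, so Runner can force the target.

Runner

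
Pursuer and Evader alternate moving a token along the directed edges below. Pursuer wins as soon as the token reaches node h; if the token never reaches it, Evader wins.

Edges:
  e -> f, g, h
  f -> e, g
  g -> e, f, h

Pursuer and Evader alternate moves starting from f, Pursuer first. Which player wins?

Track states (vertex, player-to-move).
A0 = {(h,Pursuer), (h,Evader)}
A1: add {(e,Pursuer), (g,Pursuer)}.
A2: add {(f,Evader)}.
A3 = A2; e.g. (e,Evader) stays out. (f,Pursuer) never enters ⇒ Evader avoids the target.

Evader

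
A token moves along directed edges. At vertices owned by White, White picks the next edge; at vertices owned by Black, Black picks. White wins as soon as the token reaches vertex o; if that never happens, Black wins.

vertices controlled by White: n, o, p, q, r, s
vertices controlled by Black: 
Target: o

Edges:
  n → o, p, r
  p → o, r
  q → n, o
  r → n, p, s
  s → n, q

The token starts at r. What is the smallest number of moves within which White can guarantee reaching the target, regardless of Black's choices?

2

A0 = {o}
A1: add {n, p, q} — n (White) has n→o; p (White) has p→o; q (White) has q→o.
A2: add {r, s} — r (White) has r→n; s (White) has s→n.
A2 = all vertices. Fixed point.
r enters the attractor at level 2, so White can force the target in 2 moves from there.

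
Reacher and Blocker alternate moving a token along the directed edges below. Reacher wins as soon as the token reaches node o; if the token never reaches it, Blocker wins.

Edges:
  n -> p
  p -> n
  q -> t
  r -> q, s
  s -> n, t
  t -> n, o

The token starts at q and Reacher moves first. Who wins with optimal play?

Track states (vertex, player-to-move).
A0 = {(o,Reacher), (o,Blocker)}
A1: add {(t,Reacher)}.
A2: add {(q,Blocker)}.
A3: add {(r,Reacher)}.
A4 = A3; e.g. (n,Reacher) stays out. (q,Reacher) never enters ⇒ Blocker avoids the target.

Blocker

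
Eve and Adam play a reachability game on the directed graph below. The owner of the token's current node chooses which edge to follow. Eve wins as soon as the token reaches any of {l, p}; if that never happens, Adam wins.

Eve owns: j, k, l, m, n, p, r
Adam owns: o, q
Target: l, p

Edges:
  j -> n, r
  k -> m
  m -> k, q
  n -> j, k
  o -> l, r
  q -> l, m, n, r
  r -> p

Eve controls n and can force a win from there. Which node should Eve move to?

j

A0 = {l, p}
A1: add {r} — r (Eve) has r→p.
A2: add {j, o} — j (Eve) has j→r; o (Adam): all of {l, r} already in.
A3: add {n} — n (Eve) has n→j.
A4 = A3; e.g. k (Eve) has no edge into A3. Fixed point.
From n, successor j is in the attractor (rank 2); the other successor k is not.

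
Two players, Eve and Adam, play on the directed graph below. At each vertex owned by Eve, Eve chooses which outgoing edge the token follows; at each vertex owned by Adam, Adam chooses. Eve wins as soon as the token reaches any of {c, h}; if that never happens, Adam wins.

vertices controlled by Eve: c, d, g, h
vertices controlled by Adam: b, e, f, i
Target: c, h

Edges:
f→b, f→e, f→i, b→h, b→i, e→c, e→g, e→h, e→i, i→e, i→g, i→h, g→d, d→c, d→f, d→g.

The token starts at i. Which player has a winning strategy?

A0 = {c, h}
A1: add {d} — d (Eve) has d→c.
A2: add {g} — g (Eve) has g→d.
A3 = A2; e.g. b (Adam) can still go to i. Fixed point.
i never enters the attractor, so Adam can avoid the target forever.

Adam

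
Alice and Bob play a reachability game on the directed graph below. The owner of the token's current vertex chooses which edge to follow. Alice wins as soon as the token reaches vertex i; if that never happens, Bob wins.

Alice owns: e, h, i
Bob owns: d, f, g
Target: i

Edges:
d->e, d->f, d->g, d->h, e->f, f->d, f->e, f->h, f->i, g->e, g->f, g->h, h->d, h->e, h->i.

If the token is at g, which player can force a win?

A0 = {i}
A1: add {h} — h (Alice) has h→i.
A2 = A1; e.g. d (Bob) can still go to e. Fixed point.
g never enters the attractor, so Bob can avoid the target forever.

Bob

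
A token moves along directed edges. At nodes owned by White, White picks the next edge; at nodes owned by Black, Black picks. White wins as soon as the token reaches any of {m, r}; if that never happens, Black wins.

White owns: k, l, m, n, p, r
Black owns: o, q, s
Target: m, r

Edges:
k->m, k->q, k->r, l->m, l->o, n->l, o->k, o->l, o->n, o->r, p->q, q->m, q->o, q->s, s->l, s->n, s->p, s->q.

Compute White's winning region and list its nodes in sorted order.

k, l, m, n, o, r

A0 = {m, r}
A1: add {k, l} — k (White) has k→m; l (White) has l→m.
A2: add {n} — n (White) has n→l.
A3: add {o} — o (Black): all of {k, l, n, r} already in.
A4 = A3; e.g. p (White) has no edge into A3. Fixed point.
White's winning region = {k, l, m, n, o, r}.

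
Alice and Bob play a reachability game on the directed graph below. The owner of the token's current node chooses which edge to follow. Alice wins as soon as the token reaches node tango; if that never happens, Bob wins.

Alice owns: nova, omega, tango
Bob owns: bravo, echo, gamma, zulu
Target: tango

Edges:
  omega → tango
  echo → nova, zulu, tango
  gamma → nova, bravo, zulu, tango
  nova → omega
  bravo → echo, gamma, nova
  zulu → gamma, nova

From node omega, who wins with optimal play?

Alice

A0 = {tango}
A1: add {omega} — omega (Alice) has omega→tango.
omega ∈ A1, so Alice can force the target.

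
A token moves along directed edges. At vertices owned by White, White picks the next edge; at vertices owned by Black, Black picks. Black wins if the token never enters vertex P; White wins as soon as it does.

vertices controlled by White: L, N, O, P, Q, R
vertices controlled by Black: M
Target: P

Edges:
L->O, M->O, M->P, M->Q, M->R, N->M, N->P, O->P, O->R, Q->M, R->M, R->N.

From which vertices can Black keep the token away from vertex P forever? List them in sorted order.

M, Q

A0 = {P}
A1: add {N, O} — N (White) has N→P; O (White) has O→P.
A2: add {L, R} — L (White) has L→O; R (White) has R→N.
A3 = A2; e.g. M (Black) can still go to Q. Fixed point.
White's attractor = {L, N, O, P, R}; Black avoids the target exactly from the complement.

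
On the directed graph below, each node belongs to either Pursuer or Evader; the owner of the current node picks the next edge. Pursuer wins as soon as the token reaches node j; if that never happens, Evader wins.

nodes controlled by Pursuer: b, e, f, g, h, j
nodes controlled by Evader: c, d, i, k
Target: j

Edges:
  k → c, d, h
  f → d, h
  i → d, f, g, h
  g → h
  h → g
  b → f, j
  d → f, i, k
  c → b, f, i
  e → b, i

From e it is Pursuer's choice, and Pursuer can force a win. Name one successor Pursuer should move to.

A0 = {j}
A1: add {b} — b (Pursuer) has b→j.
A2: add {e} — e (Pursuer) has e→b.
A3 = A2; e.g. c (Evader) can still go to f. Fixed point.
From e, successor b is in the attractor (rank 1); the other successor i is not.

b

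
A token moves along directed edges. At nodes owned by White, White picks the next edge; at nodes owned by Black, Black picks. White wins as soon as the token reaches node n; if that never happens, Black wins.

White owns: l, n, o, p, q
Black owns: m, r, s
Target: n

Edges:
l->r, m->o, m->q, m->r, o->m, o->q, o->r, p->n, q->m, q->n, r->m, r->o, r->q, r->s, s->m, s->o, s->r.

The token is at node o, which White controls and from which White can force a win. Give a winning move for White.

q

A0 = {n}
A1: add {p, q} — p (White) has p→n; q (White) has q→n.
A2: add {o} — o (White) has o→q.
A3 = A2; e.g. l (White) has no edge into A2. Fixed point.
From o, successor q is in the attractor (rank 1); the other successors m, r are not.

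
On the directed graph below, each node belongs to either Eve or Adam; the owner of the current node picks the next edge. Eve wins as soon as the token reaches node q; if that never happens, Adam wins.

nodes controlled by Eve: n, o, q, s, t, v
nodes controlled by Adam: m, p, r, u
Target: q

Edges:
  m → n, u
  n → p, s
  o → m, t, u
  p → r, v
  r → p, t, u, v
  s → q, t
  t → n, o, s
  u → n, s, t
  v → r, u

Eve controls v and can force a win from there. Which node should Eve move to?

A0 = {q}
A1: add {s} — s (Eve) has s→q.
A2: add {n, t} — n (Eve) has n→s; t (Eve) has t→s.
A3: add {o, u} — o (Eve) has o→t; u (Adam): all of {n, s, t} already in.
A4: add {m, v} — m (Adam): all of {n, u} already in; v (Eve) has v→u.
A5 = A4; e.g. p (Adam) can still go to r. Fixed point.
From v, successor u is in the attractor (rank 3); the other successor r is not.

u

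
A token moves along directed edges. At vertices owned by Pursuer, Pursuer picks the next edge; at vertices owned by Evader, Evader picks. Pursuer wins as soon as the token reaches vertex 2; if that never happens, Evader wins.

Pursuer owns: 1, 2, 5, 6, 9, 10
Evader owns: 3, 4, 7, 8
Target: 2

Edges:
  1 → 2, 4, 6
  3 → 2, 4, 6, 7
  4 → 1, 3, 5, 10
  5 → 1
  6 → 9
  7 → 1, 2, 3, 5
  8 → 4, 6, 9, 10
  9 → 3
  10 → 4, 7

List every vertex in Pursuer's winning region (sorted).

A0 = {2}
A1: add {1} — 1 (Pursuer) has 1→2.
A2: add {5} — 5 (Pursuer) has 5→1.
A3 = A2; e.g. 3 (Evader) can still go to 4. Fixed point.
Pursuer's winning region = {1, 2, 5}.

1, 2, 5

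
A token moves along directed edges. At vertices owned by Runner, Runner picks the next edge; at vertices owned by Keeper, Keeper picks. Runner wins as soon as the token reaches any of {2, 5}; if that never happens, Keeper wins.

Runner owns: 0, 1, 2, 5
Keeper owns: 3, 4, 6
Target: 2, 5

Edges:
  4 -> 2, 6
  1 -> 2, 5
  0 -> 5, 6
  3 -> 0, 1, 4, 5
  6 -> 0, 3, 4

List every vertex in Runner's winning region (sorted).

0, 1, 2, 5

A0 = {2, 5}
A1: add {0, 1} — 0 (Runner) has 0→5; 1 (Runner) has 1→2.
A2 = A1; e.g. 3 (Keeper) can still go to 4. Fixed point.
Runner's winning region = {0, 1, 2, 5}.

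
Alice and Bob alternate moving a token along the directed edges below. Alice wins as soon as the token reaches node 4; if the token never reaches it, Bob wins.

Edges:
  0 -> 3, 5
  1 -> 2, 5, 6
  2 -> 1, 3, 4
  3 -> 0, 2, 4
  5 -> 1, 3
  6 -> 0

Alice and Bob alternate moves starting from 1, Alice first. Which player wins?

Bob

Track states (vertex, player-to-move).
A0 = {(4,Alice), (4,Bob)}
A1: add {(2,Alice), (3,Alice)}.
A2 = A1; e.g. (0,Alice) stays out. (1,Alice) never enters ⇒ Bob avoids the target.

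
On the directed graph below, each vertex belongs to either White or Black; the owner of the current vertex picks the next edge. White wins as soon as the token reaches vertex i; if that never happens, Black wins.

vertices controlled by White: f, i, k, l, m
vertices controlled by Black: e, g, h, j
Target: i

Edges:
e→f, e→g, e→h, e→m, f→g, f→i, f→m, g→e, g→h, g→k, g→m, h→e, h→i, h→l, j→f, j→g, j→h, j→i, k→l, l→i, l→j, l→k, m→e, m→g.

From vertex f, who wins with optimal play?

A0 = {i}
A1: add {f, l} — f (White) has f→i; l (White) has l→i.
f ∈ A1, so White can force the target.

White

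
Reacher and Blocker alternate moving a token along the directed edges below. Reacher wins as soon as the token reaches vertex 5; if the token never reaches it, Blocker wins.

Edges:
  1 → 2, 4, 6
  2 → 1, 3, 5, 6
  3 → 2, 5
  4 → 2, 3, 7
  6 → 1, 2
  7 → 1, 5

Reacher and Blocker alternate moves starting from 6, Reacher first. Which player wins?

Blocker

Track states (vertex, player-to-move).
A0 = {(5,Reacher), (5,Blocker)}
A1: add {(2,Reacher), (3,Reacher), (7,Reacher)}.
A2: add {(3,Blocker), (4,Blocker)}.
A3: add {(1,Reacher), (4,Reacher)}.
A4: add {(6,Blocker), (7,Blocker)}.
A5 = A4; e.g. (1,Blocker) stays out. (6,Reacher) never enters ⇒ Blocker avoids the target.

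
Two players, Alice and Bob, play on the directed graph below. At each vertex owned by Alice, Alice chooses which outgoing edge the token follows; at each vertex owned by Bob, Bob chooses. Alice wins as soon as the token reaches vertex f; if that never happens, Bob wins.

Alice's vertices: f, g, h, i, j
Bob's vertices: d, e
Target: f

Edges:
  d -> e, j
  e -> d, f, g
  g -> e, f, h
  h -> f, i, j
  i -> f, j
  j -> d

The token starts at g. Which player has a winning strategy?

Alice

A0 = {f}
A1: add {g, h, i} — g (Alice) has g→f; h (Alice) has h→f; i (Alice) has i→f.
A2 = A1; e.g. d (Bob) can still go to e. Fixed point.
g ∈ A1, so Alice can force the target.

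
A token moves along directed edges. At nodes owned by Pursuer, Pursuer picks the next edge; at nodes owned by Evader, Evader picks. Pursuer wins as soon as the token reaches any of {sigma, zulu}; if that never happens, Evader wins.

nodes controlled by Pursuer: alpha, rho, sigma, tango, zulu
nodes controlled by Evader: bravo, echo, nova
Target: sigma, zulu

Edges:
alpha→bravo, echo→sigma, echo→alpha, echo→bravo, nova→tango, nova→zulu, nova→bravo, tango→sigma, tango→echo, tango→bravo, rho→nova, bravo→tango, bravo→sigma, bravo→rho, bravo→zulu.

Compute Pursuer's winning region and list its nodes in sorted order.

A0 = {sigma, zulu}
A1: add {tango} — tango (Pursuer) has tango→sigma.
A2 = A1; e.g. rho (Pursuer) has no edge into A1. Fixed point.
Pursuer's winning region = {sigma, tango, zulu}.

sigma, tango, zulu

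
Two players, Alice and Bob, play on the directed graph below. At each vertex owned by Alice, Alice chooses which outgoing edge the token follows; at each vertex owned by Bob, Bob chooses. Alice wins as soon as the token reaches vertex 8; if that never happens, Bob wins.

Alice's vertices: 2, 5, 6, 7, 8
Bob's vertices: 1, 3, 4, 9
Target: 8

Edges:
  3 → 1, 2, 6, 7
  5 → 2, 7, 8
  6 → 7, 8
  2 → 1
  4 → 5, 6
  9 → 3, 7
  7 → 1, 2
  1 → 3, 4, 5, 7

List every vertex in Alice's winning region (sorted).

A0 = {8}
A1: add {5, 6} — 5 (Alice) has 5→8; 6 (Alice) has 6→8.
A2: add {4} — 4 (Bob): all of {5, 6} already in.
A3 = A2; e.g. 1 (Bob) can still go to 3. Fixed point.
Alice's winning region = {4, 5, 6, 8}.

4, 5, 6, 8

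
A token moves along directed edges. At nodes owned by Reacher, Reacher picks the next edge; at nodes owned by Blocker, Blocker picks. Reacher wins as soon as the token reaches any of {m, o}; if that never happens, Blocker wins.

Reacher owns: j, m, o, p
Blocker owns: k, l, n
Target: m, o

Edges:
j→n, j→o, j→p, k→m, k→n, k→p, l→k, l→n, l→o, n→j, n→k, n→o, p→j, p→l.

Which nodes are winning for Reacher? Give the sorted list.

A0 = {m, o}
A1: add {j} — j (Reacher) has j→o.
A2: add {p} — p (Reacher) has p→j.
A3 = A2; e.g. k (Blocker) can still go to n. Fixed point.
Reacher's winning region = {j, m, o, p}.

j, m, o, p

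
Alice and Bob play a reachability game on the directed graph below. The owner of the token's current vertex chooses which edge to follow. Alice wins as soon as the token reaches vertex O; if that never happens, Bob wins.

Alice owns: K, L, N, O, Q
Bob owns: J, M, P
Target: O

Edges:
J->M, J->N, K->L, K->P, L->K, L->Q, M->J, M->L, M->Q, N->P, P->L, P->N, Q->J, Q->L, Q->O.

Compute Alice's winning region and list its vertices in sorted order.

K, L, O, Q

A0 = {O}
A1: add {Q} — Q (Alice) has Q→O.
A2: add {L} — L (Alice) has L→Q.
A3: add {K} — K (Alice) has K→L.
A4 = A3; e.g. J (Bob) can still go to M. Fixed point.
Alice's winning region = {K, L, O, Q}.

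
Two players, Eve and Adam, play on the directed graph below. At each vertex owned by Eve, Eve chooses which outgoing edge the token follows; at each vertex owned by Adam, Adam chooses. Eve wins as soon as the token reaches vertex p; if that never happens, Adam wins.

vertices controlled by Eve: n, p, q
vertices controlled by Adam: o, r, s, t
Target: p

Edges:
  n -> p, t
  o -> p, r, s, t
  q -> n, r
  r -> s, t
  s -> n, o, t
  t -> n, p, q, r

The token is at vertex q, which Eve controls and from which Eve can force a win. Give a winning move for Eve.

A0 = {p}
A1: add {n} — n (Eve) has n→p.
A2: add {q} — q (Eve) has q→n.
A3 = A2; e.g. o (Adam) can still go to r. Fixed point.
From q, successor n is in the attractor (rank 1); the other successor r is not.

n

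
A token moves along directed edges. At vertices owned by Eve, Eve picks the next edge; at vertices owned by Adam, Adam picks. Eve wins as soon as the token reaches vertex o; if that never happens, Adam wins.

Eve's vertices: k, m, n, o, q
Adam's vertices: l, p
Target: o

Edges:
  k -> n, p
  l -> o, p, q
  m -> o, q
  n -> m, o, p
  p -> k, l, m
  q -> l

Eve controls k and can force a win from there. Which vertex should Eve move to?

n

A0 = {o}
A1: add {m, n} — m (Eve) has m→o; n (Eve) has n→o.
A2: add {k} — k (Eve) has k→n.
A3 = A2; e.g. l (Adam) can still go to p. Fixed point.
From k, successor n is in the attractor (rank 1); the other successor p is not.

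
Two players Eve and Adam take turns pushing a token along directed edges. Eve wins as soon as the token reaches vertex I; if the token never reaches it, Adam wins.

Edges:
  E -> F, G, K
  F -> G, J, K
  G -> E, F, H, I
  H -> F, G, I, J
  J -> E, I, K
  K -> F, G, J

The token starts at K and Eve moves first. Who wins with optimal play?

Adam

Track states (vertex, player-to-move).
A0 = {(I,Eve), (I,Adam)}
A1: add {(G,Eve), (H,Eve), (J,Eve)}.
A2 = A1; e.g. (E,Eve) stays out. (K,Eve) never enters ⇒ Adam avoids the target.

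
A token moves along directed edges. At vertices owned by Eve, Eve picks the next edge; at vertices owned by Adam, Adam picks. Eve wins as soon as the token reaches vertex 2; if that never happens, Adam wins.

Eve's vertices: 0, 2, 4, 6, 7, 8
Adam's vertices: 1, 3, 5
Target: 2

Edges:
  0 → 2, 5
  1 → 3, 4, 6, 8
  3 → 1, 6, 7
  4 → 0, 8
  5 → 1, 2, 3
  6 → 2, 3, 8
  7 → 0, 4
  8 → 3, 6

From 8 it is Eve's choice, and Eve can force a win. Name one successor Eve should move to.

A0 = {2}
A1: add {0, 6} — 0 (Eve) has 0→2; 6 (Eve) has 6→2.
A2: add {4, 7, 8} — 4 (Eve) has 4→0; 7 (Eve) has 7→0; 8 (Eve) has 8→6.
A3 = A2; e.g. 1 (Adam) can still go to 3. Fixed point.
From 8, successor 6 is in the attractor (rank 1); the other successor 3 is not.

6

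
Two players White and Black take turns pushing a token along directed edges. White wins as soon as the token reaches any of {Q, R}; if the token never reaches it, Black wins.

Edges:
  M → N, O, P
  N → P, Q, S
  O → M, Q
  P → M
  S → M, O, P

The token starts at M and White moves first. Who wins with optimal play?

Black

Track states (vertex, player-to-move).
A0 = {(Q,White), (Q,Black), (R,White), (R,Black)}
A1: add {(N,White), (O,White)}.
A2 = A1; e.g. (M,White) stays out. (M,White) never enters ⇒ Black avoids the target.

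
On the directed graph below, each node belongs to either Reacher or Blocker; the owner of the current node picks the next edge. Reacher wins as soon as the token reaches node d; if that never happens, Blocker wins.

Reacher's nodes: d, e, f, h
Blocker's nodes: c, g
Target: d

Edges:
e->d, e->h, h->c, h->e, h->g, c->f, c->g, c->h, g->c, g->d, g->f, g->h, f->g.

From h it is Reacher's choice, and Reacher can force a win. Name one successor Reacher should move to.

A0 = {d}
A1: add {e} — e (Reacher) has e→d.
A2: add {h} — h (Reacher) has h→e.
A3 = A2; e.g. c (Blocker) can still go to f. Fixed point.
From h, successor e is in the attractor (rank 1); the other successors c, g are not.

e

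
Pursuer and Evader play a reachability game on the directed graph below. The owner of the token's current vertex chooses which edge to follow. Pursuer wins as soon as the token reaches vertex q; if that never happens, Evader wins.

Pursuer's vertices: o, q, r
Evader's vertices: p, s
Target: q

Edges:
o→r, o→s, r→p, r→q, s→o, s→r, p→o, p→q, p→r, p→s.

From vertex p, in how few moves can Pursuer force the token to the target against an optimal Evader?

4

A0 = {q}
A1: add {r} — r (Pursuer) has r→q.
A2: add {o} — o (Pursuer) has o→r.
A3: add {s} — s (Evader): all of {o, r} already in.
A4: add {p} — p (Evader): all of {o, q, r, s} already in.
A4 = all vertices. Fixed point.
p enters the attractor at level 4, so Pursuer can force the target in 4 moves from there.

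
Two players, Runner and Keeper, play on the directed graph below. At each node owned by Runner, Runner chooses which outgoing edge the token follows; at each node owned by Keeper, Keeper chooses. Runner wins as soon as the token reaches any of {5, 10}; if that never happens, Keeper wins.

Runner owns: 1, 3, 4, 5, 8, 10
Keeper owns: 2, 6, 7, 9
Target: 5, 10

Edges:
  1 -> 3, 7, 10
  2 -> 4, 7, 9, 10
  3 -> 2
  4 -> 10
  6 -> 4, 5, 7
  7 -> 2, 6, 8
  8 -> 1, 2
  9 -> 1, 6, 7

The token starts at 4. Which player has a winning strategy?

A0 = {5, 10}
A1: add {1, 4} — 1 (Runner) has 1→10; 4 (Runner) has 4→10.
4 ∈ A1, so Runner can force the target.

Runner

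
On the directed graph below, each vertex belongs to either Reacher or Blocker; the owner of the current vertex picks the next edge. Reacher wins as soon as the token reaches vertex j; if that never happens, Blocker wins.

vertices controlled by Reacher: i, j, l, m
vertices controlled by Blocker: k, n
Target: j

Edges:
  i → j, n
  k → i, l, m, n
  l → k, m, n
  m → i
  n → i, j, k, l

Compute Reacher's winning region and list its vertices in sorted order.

A0 = {j}
A1: add {i} — i (Reacher) has i→j.
A2: add {m} — m (Reacher) has m→i.
A3: add {l} — l (Reacher) has l→m.
A4 = A3; e.g. k (Blocker) can still go to n. Fixed point.
Reacher's winning region = {i, j, l, m}.

i, j, l, m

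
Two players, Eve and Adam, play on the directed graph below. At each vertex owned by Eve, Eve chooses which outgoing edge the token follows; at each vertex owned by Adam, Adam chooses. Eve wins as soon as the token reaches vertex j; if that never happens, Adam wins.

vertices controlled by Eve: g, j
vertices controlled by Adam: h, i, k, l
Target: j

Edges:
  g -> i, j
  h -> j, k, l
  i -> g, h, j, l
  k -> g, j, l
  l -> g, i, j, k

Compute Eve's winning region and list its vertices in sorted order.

g, j

A0 = {j}
A1: add {g} — g (Eve) has g→j.
A2 = A1; e.g. h (Adam) can still go to k. Fixed point.
Eve's winning region = {g, j}.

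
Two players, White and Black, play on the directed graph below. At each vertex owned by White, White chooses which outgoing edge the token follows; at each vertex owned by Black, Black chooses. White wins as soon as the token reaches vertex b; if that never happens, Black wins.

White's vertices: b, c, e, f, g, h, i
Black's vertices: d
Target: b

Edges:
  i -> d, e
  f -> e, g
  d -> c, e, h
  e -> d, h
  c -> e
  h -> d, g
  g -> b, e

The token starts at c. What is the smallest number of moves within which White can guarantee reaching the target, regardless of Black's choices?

4

A0 = {b}
A1: add {g} — g (White) has g→b.
A2: add {f, h} — f (White) has f→g; h (White) has h→g.
A3: add {e} — e (White) has e→h.
A4: add {c, i} — c (White) has c→e; i (White) has i→e.
c enters the attractor at level 4, so White can force the target in 4 moves from there.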